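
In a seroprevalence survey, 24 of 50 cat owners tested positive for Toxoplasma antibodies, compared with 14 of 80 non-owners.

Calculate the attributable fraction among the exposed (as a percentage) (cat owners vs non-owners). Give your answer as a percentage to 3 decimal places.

risk, cat owners = 24/50 = 0.4800
risk, non-owners = 14/80 = 0.1750
AR% = (0.4800 − 0.1750) / 0.4800 = 0.6354 → 63.542%

63.542%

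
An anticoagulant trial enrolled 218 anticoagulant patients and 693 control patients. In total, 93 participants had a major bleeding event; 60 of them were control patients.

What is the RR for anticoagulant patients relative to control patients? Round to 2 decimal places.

anticoagulant patients with the outcome: 93 − 60 = 33
anticoagulant patients without the outcome: 218 − 33 = 185
control patients without the outcome: 693 − 60 = 633
risk, anticoagulant patients = 33/218 = 0.1514
risk, control patients = 60/693 = 0.0866
RR = 0.1514 / 0.0866 = 1.75

1.75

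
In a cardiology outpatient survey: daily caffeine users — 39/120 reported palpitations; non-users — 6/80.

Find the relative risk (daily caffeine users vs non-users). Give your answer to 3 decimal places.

4.333

risk, daily caffeine users = 39/120 = 0.3250
risk, non-users = 6/80 = 0.0750
RR = 0.3250 / 0.0750 = 4.333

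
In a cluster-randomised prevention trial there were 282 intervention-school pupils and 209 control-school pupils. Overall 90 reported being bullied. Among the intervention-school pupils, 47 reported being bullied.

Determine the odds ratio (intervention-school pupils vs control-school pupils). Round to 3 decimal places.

OR ≈ 0.772

intervention-school pupils without the outcome: 282 − 47 = 235
control-school pupils with the outcome: 90 − 47 = 43
control-school pupils without the outcome: 209 − 43 = 166
OR = (47 × 166) / (235 × 43) = 7802/10105 ≈ 0.772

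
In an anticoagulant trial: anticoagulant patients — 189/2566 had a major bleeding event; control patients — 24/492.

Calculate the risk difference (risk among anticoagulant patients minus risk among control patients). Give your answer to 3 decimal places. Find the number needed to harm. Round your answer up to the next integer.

risk, anticoagulant patients = 189/2566 = 0.07366
risk, control patients = 24/492 = 0.04878
risk difference = 0.07366 − 0.04878 = 0.025
absolute risk difference = 0.024875
1 / 0.024875 = 40.201 → round up → 41

RD = 0.025; NNH = 41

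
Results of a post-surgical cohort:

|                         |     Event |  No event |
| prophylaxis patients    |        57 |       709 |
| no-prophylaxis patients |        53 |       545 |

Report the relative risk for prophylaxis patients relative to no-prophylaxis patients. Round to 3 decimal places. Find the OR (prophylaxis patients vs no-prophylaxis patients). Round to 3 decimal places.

risk, prophylaxis patients = 57/766 = 0.0744
risk, no-prophylaxis patients = 53/598 = 0.0886
RR = 0.0744 / 0.0886 = 0.840
OR = (57 × 545) / (709 × 53) = 31065/37577 ≈ 0.827

RR = 0.840; OR = 0.827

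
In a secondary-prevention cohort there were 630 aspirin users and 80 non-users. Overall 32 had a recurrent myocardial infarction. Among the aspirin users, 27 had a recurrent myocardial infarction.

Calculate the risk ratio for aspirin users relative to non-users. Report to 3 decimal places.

aspirin users without the outcome: 630 − 27 = 603
non-users with the outcome: 32 − 27 = 5
non-users without the outcome: 80 − 5 = 75
risk, aspirin users = 27/630 = 0.04286
risk, non-users = 5/80 = 0.06250
RR = 0.04286 / 0.06250 = 0.686

0.686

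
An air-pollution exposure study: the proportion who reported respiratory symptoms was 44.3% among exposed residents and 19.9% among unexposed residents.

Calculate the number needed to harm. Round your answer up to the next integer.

5

absolute risk difference = 0.244000
1 / 0.244000 = 4.098 → round up → 5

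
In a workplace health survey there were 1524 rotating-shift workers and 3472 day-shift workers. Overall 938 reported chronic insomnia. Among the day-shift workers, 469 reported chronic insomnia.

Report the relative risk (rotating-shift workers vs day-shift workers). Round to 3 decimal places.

2.278

rotating-shift workers with the outcome: 938 − 469 = 469
rotating-shift workers without the outcome: 1524 − 469 = 1055
day-shift workers without the outcome: 3472 − 469 = 3003
risk, rotating-shift workers = 469/1524 = 0.3077
risk, day-shift workers = 469/3472 = 0.1351
RR = 0.3077 / 0.1351 = 2.278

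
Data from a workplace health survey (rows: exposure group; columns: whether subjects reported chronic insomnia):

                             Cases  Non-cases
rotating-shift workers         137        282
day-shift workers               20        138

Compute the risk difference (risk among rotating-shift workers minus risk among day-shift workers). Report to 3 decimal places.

risk, rotating-shift workers = 137/419 = 0.3270
risk, day-shift workers = 20/158 = 0.1266
risk difference = 0.3270 − 0.1266 = 0.200

0.200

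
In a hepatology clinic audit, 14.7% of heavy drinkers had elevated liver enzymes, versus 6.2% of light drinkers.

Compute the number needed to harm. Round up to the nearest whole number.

absolute risk difference = 0.085000
1 / 0.085000 = 11.765 → round up → 12

12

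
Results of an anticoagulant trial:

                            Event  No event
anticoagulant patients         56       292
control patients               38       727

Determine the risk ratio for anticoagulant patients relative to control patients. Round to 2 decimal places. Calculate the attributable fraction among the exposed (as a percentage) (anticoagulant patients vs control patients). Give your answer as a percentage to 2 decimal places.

RR = 3.24; AR% = 69.13%

risk, anticoagulant patients = 56/348 = 0.16092
risk, control patients = 38/765 = 0.04967
RR = 0.16092 / 0.04967 = 3.24
AR% = (0.16092 − 0.04967) / 0.16092 = 0.6913 → 69.13%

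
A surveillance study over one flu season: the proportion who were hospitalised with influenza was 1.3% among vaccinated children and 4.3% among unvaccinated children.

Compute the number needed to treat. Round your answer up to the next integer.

absolute risk difference = 0.030000
1 / 0.030000 = 33.333 → round up → 34

NNT = 34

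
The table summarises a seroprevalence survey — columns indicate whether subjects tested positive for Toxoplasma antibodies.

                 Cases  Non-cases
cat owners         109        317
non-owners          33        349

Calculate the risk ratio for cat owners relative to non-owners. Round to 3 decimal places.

RR ≈ 2.962

risk, cat owners = 109/426 = 0.2559
risk, non-owners = 33/382 = 0.0864
RR = 0.2559 / 0.0864 = 2.962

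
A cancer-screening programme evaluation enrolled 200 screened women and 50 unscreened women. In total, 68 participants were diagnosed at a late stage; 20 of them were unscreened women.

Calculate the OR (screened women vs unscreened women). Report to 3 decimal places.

0.474

screened women with the outcome: 68 − 20 = 48
screened women without the outcome: 200 − 48 = 152
unscreened women without the outcome: 50 − 20 = 30
OR = (48 × 30) / (152 × 20) = 1440/3040 ≈ 0.474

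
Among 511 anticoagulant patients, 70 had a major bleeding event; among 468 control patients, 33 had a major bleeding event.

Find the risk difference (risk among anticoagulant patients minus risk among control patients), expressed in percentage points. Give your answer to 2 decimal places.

risk, anticoagulant patients = 70/511 = 0.1370
risk, control patients = 33/468 = 0.0705
risk difference = 0.1370 − 0.0705 = 0.0665 → 6.65 percentage points

6.65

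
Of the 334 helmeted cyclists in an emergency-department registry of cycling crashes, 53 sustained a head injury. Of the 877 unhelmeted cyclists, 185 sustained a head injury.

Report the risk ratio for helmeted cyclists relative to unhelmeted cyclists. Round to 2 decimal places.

risk, helmeted cyclists = 53/334 = 0.1587
risk, unhelmeted cyclists = 185/877 = 0.2109
RR = 0.1587 / 0.2109 = 0.75

RR: 0.75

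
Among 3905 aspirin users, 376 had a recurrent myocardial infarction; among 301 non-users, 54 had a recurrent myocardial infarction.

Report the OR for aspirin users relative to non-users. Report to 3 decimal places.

OR: 0.487

odds, aspirin users = 376/3529 = 0.1065
odds, non-users = 54/247 = 0.2186
OR = 0.1065 / 0.2186 = 0.487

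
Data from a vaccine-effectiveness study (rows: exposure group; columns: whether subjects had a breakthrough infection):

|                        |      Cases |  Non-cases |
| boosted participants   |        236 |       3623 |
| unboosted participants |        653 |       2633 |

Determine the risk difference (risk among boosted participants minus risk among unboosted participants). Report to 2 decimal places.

-0.14

risk, boosted participants = 236/3859 = 0.0612
risk, unboosted participants = 653/3286 = 0.1987
risk difference = 0.0612 − 0.1987 = -0.14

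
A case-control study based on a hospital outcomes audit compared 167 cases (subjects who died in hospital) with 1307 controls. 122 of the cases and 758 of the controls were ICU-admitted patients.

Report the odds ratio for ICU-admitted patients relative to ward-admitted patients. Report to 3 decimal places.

OR = (122 × 549) / (758 × 45) = 66978/34110 ≈ 1.964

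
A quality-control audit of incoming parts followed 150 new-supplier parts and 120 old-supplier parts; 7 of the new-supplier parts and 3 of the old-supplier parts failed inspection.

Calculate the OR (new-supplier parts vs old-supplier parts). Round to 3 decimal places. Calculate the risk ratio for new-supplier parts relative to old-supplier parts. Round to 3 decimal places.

OR = 1.909; RR = 1.867

odds, new-supplier parts = 7/143 = 0.04895
odds, old-supplier parts = 3/117 = 0.02564
OR = 0.04895 / 0.02564 = 1.909
risk, new-supplier parts = 7/150 = 0.04667
risk, old-supplier parts = 3/120 = 0.02500
RR = 0.04667 / 0.02500 = 1.867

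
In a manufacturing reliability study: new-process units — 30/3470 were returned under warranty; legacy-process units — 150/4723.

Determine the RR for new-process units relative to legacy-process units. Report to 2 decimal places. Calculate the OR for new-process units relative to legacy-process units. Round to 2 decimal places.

RR = 0.27; OR = 0.27

risk, new-process units = 30/3470 = 0.00865
risk, legacy-process units = 150/4723 = 0.03176
RR = 0.00865 / 0.03176 = 0.27
odds, new-process units = 30/3440 = 0.00872
odds, legacy-process units = 150/4573 = 0.03280
OR = 0.00872 / 0.03280 = 0.27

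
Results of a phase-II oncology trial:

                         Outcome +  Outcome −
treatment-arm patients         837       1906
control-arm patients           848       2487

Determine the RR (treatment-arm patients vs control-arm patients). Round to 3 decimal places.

risk, treatment-arm patients = 837/2743 = 0.3051
risk, control-arm patients = 848/3335 = 0.2543
RR = 0.3051 / 0.2543 = 1.200

RR: 1.200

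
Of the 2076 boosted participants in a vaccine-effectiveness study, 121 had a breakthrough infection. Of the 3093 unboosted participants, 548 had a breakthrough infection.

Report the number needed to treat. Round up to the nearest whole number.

9

risk, boosted participants = 121/2076 = 0.058285
risk, unboosted participants = 548/3093 = 0.177174
absolute risk difference = 0.118889
1 / 0.118889 = 8.411 → round up → 9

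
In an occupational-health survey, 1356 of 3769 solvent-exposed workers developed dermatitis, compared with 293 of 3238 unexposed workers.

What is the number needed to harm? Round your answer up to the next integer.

4

risk, solvent-exposed workers = 1356/3769 = 0.359777
risk, unexposed workers = 293/3238 = 0.090488
absolute risk difference = 0.269289
1 / 0.269289 = 3.713 → round up → 4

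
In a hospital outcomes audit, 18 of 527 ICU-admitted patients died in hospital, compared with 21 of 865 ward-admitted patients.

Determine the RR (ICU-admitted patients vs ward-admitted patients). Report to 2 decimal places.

1.41

risk, ICU-admitted patients = 18/527 = 0.03416
risk, ward-admitted patients = 21/865 = 0.02428
RR = 0.03416 / 0.02428 = 1.41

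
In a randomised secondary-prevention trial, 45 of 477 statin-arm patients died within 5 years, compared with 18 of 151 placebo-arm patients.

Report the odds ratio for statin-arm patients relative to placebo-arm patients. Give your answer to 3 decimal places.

0.770

odds, statin-arm patients = 45/432 = 0.1042
odds, placebo-arm patients = 18/133 = 0.1353
OR = 0.1042 / 0.1353 = 0.770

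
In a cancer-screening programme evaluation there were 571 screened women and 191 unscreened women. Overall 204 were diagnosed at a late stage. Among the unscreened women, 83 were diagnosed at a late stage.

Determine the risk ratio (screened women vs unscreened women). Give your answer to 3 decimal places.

screened women with the outcome: 204 − 83 = 121
screened women without the outcome: 571 − 121 = 450
unscreened women without the outcome: 191 − 83 = 108
risk, screened women = 121/571 = 0.2119
risk, unscreened women = 83/191 = 0.4346
RR = 0.2119 / 0.4346 = 0.488

0.488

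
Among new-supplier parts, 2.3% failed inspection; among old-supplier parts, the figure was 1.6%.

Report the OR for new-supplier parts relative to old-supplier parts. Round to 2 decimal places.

OR ≈ 1.45

odds, new-supplier parts = 0.02300/0.97700 = 0.02354
odds, old-supplier parts = 0.01600/0.98400 = 0.01626
OR = 0.02354 / 0.01626 = 1.45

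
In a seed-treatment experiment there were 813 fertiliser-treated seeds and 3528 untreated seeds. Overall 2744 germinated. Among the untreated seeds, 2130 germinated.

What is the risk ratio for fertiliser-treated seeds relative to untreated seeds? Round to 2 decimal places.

1.25

fertiliser-treated seeds with the outcome: 2744 − 2130 = 614
fertiliser-treated seeds without the outcome: 813 − 614 = 199
untreated seeds without the outcome: 3528 − 2130 = 1398
risk, fertiliser-treated seeds = 614/813 = 0.7552
risk, untreated seeds = 2130/3528 = 0.6037
RR = 0.7552 / 0.6037 = 1.25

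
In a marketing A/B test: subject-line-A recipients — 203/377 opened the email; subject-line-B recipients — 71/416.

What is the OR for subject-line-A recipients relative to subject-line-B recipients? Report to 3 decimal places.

5.669

odds, subject-line-A recipients = 203/174 = 1.1667
odds, subject-line-B recipients = 71/345 = 0.2058
OR = 1.1667 / 0.2058 = 5.669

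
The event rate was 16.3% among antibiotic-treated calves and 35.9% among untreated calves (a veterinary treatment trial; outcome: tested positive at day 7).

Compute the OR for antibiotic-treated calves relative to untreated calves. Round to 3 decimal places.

odds, antibiotic-treated calves = 0.1630/0.8370 = 0.1947
odds, untreated calves = 0.3590/0.6410 = 0.5601
OR = 0.1947 / 0.5601 = 0.348

0.348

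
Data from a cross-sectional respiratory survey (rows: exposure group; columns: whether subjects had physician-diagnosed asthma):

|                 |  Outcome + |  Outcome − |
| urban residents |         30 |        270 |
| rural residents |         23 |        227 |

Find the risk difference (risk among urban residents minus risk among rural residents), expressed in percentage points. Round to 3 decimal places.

risk, urban residents = 30/300 = 0.1000
risk, rural residents = 23/250 = 0.0920
risk difference = 0.1000 − 0.0920 = 0.0080 → 0.800 percentage points

RD ≈ 0.800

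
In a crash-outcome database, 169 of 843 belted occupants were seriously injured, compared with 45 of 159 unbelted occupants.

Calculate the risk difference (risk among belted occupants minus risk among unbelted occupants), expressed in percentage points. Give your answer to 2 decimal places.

RD ≈ -8.25

risk, belted occupants = 169/843 = 0.2005
risk, unbelted occupants = 45/159 = 0.2830
risk difference = 0.2005 − 0.2830 = -0.0825 → -8.25 percentage points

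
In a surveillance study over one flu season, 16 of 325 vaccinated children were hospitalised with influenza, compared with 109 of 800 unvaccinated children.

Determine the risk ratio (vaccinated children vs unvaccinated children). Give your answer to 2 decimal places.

risk, vaccinated children = 16/325 = 0.04923
risk, unvaccinated children = 109/800 = 0.13625
RR = 0.04923 / 0.13625 = 0.36

RR: 0.36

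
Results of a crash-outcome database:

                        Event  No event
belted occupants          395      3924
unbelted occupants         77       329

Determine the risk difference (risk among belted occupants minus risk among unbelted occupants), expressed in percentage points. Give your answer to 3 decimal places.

risk, belted occupants = 395/4319 = 0.0915
risk, unbelted occupants = 77/406 = 0.1897
risk difference = 0.0915 − 0.1897 = -0.0982 → -9.820 percentage points

RD: -9.820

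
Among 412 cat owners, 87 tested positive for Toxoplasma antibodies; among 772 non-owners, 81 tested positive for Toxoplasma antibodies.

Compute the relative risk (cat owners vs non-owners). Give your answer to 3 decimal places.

2.013

risk, cat owners = 87/412 = 0.2112
risk, non-owners = 81/772 = 0.1049
RR = 0.2112 / 0.1049 = 2.013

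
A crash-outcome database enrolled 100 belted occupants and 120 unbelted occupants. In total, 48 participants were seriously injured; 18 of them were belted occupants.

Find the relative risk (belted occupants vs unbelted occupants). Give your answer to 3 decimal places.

belted occupants without the outcome: 100 − 18 = 82
unbelted occupants with the outcome: 48 − 18 = 30
unbelted occupants without the outcome: 120 − 30 = 90
risk, belted occupants = 18/100 = 0.1800
risk, unbelted occupants = 30/120 = 0.2500
RR = 0.1800 / 0.2500 = 0.720

RR = 0.720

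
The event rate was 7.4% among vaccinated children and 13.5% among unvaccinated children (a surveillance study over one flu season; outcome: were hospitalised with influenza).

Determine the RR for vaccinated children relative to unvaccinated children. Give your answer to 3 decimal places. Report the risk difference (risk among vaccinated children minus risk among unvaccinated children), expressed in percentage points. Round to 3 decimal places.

RR = 0.0740 / 0.1350 = 0.548
risk difference = 0.0740 − 0.1350 = -0.0610 → -6.100 percentage points

RR = 0.548; RD = -6.100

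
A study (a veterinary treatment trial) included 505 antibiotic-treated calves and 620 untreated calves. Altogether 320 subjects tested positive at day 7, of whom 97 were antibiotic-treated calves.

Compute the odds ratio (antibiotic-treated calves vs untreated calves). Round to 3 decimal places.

0.423

antibiotic-treated calves without the outcome: 505 − 97 = 408
untreated calves with the outcome: 320 − 97 = 223
untreated calves without the outcome: 620 − 223 = 397
odds, antibiotic-treated calves = 97/408 = 0.2377
odds, untreated calves = 223/397 = 0.5617
OR = 0.2377 / 0.5617 = 0.423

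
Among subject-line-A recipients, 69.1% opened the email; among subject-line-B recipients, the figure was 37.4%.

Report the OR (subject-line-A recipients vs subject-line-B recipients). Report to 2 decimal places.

3.74

odds, subject-line-A recipients = 0.6910/0.3090 = 2.2362
odds, subject-line-B recipients = 0.3740/0.6260 = 0.5974
OR = 2.2362 / 0.5974 = 3.74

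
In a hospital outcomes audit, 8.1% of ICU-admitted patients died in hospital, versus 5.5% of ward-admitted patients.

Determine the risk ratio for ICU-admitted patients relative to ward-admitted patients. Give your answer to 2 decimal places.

RR = 0.0810 / 0.0550 = 1.47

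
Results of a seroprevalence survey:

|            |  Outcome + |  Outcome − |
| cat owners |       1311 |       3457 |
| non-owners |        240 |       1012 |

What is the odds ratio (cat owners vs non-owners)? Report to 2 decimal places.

odds, cat owners = 1311/3457 = 0.3792
odds, non-owners = 240/1012 = 0.2372
OR = 0.3792 / 0.2372 = 1.60

1.60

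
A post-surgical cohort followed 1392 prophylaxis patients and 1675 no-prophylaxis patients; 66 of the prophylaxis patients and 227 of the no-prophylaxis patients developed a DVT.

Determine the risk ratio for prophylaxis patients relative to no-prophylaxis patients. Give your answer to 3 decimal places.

RR: 0.350

risk, prophylaxis patients = 66/1392 = 0.04741
risk, no-prophylaxis patients = 227/1675 = 0.13552
RR = 0.04741 / 0.13552 = 0.350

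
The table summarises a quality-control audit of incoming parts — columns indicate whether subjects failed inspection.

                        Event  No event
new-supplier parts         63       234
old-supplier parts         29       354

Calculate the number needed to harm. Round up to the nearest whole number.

8

risk, new-supplier parts = 63/297 = 0.212121
risk, old-supplier parts = 29/383 = 0.075718
absolute risk difference = 0.136403
1 / 0.136403 = 7.331 → round up → 8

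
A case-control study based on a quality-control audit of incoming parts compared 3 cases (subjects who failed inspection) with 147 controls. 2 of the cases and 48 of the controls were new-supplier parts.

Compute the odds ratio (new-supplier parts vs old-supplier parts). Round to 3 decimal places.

OR = (2 × 99) / (48 × 1) = 198/48 ≈ 4.125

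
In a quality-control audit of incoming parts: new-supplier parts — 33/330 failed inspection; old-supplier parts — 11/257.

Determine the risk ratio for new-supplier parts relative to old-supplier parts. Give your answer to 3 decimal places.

risk, new-supplier parts = 33/330 = 0.10000
risk, old-supplier parts = 11/257 = 0.04280
RR = 0.10000 / 0.04280 = 2.336

RR: 2.336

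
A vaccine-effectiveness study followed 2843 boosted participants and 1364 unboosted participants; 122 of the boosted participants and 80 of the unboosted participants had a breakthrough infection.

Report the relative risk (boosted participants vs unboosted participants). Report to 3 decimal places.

risk, boosted participants = 122/2843 = 0.04291
risk, unboosted participants = 80/1364 = 0.05865
RR = 0.04291 / 0.05865 = 0.732

0.732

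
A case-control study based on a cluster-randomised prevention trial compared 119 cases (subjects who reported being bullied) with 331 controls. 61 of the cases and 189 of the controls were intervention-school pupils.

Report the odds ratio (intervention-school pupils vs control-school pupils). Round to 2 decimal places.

OR = (61 × 142) / (189 × 58) = 8662/10962 ≈ 0.79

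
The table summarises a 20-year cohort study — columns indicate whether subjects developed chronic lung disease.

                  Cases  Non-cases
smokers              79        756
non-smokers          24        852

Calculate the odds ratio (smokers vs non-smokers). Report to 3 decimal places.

OR ≈ 3.710

odds, smokers = 79/756 = 0.10450
odds, non-smokers = 24/852 = 0.02817
OR = 0.10450 / 0.02817 = 3.710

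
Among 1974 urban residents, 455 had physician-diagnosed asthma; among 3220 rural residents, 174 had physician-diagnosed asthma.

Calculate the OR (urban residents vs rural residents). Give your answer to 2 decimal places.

OR = (455 × 3046) / (1519 × 174) = 1385930/264306 ≈ 5.24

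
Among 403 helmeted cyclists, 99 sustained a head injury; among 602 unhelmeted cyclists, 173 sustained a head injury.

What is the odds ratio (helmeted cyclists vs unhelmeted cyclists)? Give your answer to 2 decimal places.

OR = (99 × 429) / (304 × 173) = 42471/52592 ≈ 0.81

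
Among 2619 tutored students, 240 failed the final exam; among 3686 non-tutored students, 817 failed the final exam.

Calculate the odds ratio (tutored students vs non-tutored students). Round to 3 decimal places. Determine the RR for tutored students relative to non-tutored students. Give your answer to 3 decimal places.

odds, tutored students = 240/2379 = 0.1009
odds, non-tutored students = 817/2869 = 0.2848
OR = 0.1009 / 0.2848 = 0.354
risk, tutored students = 240/2619 = 0.0916
risk, non-tutored students = 817/3686 = 0.2216
RR = 0.0916 / 0.2216 = 0.413

OR = 0.354; RR = 0.413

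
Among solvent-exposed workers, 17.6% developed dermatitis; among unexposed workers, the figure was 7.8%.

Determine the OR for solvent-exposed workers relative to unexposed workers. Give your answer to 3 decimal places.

OR ≈ 2.525

odds, solvent-exposed workers = 0.1760/0.8240 = 0.2136
odds, unexposed workers = 0.0780/0.9220 = 0.0846
OR = 0.2136 / 0.0846 = 2.525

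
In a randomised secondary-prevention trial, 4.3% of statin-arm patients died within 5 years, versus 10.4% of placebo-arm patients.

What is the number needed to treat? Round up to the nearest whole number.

NNT: 17

absolute risk difference = 0.061000
1 / 0.061000 = 16.393 → round up → 17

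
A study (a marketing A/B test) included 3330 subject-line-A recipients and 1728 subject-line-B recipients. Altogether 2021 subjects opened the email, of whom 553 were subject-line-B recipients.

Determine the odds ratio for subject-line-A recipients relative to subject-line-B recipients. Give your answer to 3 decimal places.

1.675

subject-line-A recipients with the outcome: 2021 − 553 = 1468
subject-line-A recipients without the outcome: 3330 − 1468 = 1862
subject-line-B recipients without the outcome: 1728 − 553 = 1175
odds, subject-line-A recipients = 1468/1862 = 0.7884
odds, subject-line-B recipients = 553/1175 = 0.4706
OR = 0.7884 / 0.4706 = 1.675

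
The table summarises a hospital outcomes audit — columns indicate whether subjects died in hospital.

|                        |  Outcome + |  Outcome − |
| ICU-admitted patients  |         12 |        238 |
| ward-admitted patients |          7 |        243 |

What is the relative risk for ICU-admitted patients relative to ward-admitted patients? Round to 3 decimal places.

RR ≈ 1.714

risk, ICU-admitted patients = 12/250 = 0.04800
risk, ward-admitted patients = 7/250 = 0.02800
RR = 0.04800 / 0.02800 = 1.714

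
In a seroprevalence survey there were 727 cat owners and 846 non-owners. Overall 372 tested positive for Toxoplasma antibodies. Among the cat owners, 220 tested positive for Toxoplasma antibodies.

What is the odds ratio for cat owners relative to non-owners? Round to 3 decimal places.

cat owners without the outcome: 727 − 220 = 507
non-owners with the outcome: 372 − 220 = 152
non-owners without the outcome: 846 − 152 = 694
OR = (220 × 694) / (507 × 152) = 152680/77064 ≈ 1.981

1.981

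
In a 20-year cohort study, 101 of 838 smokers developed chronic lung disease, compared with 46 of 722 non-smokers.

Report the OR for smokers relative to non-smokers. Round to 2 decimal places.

OR = (101 × 676) / (737 × 46) = 68276/33902 ≈ 2.01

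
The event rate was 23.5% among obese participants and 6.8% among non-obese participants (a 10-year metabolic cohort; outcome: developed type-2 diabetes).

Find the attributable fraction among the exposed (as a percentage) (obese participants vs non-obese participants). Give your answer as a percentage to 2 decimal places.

AR% = (0.2350 − 0.0680) / 0.2350 = 0.7106 → 71.06%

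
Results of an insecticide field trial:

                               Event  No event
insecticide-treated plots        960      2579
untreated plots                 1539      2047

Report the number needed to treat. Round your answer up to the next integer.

risk, insecticide-treated plots = 960/3539 = 0.271263
risk, untreated plots = 1539/3586 = 0.429169
absolute risk difference = 0.157906
1 / 0.157906 = 6.333 → round up → 7

NNT: 7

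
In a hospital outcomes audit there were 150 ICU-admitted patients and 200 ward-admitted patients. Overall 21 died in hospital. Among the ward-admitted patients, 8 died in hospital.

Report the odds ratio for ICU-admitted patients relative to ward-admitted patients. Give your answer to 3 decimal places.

2.277

ICU-admitted patients with the outcome: 21 − 8 = 13
ICU-admitted patients without the outcome: 150 − 13 = 137
ward-admitted patients without the outcome: 200 − 8 = 192
OR = (13 × 192) / (137 × 8) = 2496/1096 ≈ 2.277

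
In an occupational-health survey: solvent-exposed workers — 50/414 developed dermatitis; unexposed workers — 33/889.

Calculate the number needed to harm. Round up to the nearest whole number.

NNH ≈ 12

risk, solvent-exposed workers = 50/414 = 0.120773
risk, unexposed workers = 33/889 = 0.037120
absolute risk difference = 0.083653
1 / 0.083653 = 11.954 → round up → 12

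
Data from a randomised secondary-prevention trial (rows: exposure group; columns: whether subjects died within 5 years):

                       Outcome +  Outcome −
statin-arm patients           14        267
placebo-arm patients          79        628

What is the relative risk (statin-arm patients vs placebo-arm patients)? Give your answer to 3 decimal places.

risk, statin-arm patients = 14/281 = 0.04982
risk, placebo-arm patients = 79/707 = 0.11174
RR = 0.04982 / 0.11174 = 0.446

0.446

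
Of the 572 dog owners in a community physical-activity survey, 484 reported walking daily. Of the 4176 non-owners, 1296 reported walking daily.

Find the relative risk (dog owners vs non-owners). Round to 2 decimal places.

risk, dog owners = 484/572 = 0.8462
risk, non-owners = 1296/4176 = 0.3103
RR = 0.8462 / 0.3103 = 2.73

2.73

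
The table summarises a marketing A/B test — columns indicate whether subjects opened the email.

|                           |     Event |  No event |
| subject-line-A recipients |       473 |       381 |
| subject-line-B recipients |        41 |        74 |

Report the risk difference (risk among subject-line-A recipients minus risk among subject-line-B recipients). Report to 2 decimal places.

0.20

risk, subject-line-A recipients = 473/854 = 0.5539
risk, subject-line-B recipients = 41/115 = 0.3565
risk difference = 0.5539 − 0.3565 = 0.20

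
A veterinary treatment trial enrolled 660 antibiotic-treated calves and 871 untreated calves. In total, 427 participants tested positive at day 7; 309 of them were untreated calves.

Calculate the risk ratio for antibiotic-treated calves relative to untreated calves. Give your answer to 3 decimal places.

antibiotic-treated calves with the outcome: 427 − 309 = 118
antibiotic-treated calves without the outcome: 660 − 118 = 542
untreated calves without the outcome: 871 − 309 = 562
risk, antibiotic-treated calves = 118/660 = 0.1788
risk, untreated calves = 309/871 = 0.3548
RR = 0.1788 / 0.3548 = 0.504

RR: 0.504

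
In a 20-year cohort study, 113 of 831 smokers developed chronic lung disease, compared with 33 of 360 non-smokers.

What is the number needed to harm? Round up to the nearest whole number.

risk, smokers = 113/831 = 0.135981
risk, non-smokers = 33/360 = 0.091667
absolute risk difference = 0.044314
1 / 0.044314 = 22.566 → round up → 23

NNH: 23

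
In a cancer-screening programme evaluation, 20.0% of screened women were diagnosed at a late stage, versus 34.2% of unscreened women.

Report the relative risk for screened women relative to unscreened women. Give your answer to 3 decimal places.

RR = 0.2000 / 0.3420 = 0.585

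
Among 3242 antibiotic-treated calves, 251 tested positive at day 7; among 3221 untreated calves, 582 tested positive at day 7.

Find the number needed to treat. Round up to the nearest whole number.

NNT = 10

risk, antibiotic-treated calves = 251/3242 = 0.077421
risk, untreated calves = 582/3221 = 0.180689
absolute risk difference = 0.103268
1 / 0.103268 = 9.684 → round up → 10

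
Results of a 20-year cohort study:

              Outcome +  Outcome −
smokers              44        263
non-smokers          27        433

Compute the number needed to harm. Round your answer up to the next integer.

risk, smokers = 44/307 = 0.143322
risk, non-smokers = 27/460 = 0.058696
absolute risk difference = 0.084627
1 / 0.084627 = 11.817 → round up → 12

NNH ≈ 12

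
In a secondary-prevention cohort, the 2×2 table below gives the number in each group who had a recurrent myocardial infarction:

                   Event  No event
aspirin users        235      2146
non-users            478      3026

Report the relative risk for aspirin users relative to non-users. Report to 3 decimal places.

risk, aspirin users = 235/2381 = 0.0987
risk, non-users = 478/3504 = 0.1364
RR = 0.0987 / 0.1364 = 0.724

0.724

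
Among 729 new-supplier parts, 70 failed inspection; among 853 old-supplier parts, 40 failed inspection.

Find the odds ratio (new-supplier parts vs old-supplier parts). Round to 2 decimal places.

OR = 2.16

odds, new-supplier parts = 70/659 = 0.10622
odds, old-supplier parts = 40/813 = 0.04920
OR = 0.10622 / 0.04920 = 2.16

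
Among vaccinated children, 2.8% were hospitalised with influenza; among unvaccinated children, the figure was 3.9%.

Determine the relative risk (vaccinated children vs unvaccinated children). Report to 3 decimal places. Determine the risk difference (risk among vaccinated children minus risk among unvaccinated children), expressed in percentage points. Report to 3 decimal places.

RR = 0.02800 / 0.03900 = 0.718
risk difference = 0.02800 − 0.03900 = -0.01100 → -1.100 percentage points

RR = 0.718; RD = -1.100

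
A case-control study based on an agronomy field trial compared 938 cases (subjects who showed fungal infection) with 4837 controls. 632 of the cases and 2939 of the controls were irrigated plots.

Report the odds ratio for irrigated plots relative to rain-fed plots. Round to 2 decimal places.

odds, irrigated plots = 632/2939 = 0.2150
odds, rain-fed plots = 306/1898 = 0.1612
OR = 0.2150 / 0.1612 = 1.33

1.33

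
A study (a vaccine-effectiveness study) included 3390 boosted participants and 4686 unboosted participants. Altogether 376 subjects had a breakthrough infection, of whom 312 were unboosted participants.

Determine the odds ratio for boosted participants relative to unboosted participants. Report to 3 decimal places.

boosted participants with the outcome: 376 − 312 = 64
boosted participants without the outcome: 3390 − 64 = 3326
unboosted participants without the outcome: 4686 − 312 = 4374
OR = (64 × 4374) / (3326 × 312) = 279936/1037712 ≈ 0.270

OR: 0.270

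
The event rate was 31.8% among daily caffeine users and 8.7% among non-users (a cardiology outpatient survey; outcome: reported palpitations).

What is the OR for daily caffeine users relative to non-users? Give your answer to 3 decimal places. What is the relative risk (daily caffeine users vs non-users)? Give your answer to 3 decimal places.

odds, daily caffeine users = 0.3180/0.6820 = 0.4663
odds, non-users = 0.0870/0.9130 = 0.0953
OR = 0.4663 / 0.0953 = 4.893
RR = 0.3180 / 0.0870 = 3.655

OR = 4.893; RR = 3.655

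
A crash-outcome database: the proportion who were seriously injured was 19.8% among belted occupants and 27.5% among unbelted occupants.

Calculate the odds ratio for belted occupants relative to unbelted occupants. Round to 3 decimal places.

odds, belted occupants = 0.1980/0.8020 = 0.2469
odds, unbelted occupants = 0.2750/0.7250 = 0.3793
OR = 0.2469 / 0.3793 = 0.651

0.651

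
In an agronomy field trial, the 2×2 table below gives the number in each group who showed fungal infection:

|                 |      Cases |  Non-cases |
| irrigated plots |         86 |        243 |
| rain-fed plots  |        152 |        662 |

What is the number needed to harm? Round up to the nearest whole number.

risk, irrigated plots = 86/329 = 0.261398
risk, rain-fed plots = 152/814 = 0.186732
absolute risk difference = 0.074666
1 / 0.074666 = 13.393 → round up → 14

14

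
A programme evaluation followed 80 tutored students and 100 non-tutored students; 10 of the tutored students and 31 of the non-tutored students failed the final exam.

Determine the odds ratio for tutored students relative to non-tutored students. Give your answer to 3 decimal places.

OR = (10 × 69) / (70 × 31) = 690/2170 ≈ 0.318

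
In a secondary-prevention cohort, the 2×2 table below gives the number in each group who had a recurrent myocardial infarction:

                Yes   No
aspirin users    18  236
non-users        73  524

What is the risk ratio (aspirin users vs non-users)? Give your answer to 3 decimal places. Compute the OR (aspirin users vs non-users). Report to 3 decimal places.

risk, aspirin users = 18/254 = 0.0709
risk, non-users = 73/597 = 0.1223
RR = 0.0709 / 0.1223 = 0.580
OR = (18 × 524) / (236 × 73) = 9432/17228 ≈ 0.547

RR = 0.580; OR = 0.547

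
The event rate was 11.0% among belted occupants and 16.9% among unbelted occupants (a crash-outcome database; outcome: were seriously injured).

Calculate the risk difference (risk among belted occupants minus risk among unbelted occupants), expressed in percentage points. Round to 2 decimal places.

risk difference = 0.1100 − 0.1690 = -0.0590 → -5.90 percentage points

-5.90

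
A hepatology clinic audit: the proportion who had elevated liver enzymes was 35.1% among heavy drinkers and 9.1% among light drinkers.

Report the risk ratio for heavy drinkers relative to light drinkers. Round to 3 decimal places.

RR = 0.3510 / 0.0910 = 3.857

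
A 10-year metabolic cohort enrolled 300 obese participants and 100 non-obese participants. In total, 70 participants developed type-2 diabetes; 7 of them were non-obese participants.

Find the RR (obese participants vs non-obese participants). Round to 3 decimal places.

3.000

obese participants with the outcome: 70 − 7 = 63
obese participants without the outcome: 300 − 63 = 237
non-obese participants without the outcome: 100 − 7 = 93
risk, obese participants = 63/300 = 0.2100
risk, non-obese participants = 7/100 = 0.0700
RR = 0.2100 / 0.0700 = 3.000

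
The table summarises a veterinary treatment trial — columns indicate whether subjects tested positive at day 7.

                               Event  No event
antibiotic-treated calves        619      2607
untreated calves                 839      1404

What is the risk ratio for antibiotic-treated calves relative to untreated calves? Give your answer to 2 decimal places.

0.51

risk, antibiotic-treated calves = 619/3226 = 0.1919
risk, untreated calves = 839/2243 = 0.3741
RR = 0.1919 / 0.3741 = 0.51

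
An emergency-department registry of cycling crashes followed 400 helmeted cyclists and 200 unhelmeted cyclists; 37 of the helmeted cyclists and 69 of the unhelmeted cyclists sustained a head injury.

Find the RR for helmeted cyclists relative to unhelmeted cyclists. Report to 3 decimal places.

risk, helmeted cyclists = 37/400 = 0.0925
risk, unhelmeted cyclists = 69/200 = 0.3450
RR = 0.0925 / 0.3450 = 0.268

0.268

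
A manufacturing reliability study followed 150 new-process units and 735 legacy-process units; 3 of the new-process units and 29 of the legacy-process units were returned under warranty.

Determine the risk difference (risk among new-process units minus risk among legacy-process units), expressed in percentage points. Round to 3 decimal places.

risk, new-process units = 3/150 = 0.02000
risk, legacy-process units = 29/735 = 0.03946
risk difference = 0.02000 − 0.03946 = -0.01946 → -1.946 percentage points

-1.946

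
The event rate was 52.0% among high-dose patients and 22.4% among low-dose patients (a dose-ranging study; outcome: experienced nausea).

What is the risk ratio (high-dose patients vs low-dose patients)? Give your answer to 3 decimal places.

RR = 0.5200 / 0.2240 = 2.321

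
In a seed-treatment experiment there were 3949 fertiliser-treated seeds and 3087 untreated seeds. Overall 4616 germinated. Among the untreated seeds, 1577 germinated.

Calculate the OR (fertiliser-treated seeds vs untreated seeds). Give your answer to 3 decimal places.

OR ≈ 3.198

fertiliser-treated seeds with the outcome: 4616 − 1577 = 3039
fertiliser-treated seeds without the outcome: 3949 − 3039 = 910
untreated seeds without the outcome: 3087 − 1577 = 1510
odds, fertiliser-treated seeds = 3039/910 = 3.3396
odds, untreated seeds = 1577/1510 = 1.0444
OR = 3.3396 / 1.0444 = 3.198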